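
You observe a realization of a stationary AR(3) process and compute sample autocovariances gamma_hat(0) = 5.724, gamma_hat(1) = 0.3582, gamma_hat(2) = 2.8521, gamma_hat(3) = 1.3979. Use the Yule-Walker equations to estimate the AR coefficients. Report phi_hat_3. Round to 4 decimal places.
\hat\phi_{3} = 0.2630

The Yule-Walker equations for an AR(p) process read, in matrix form,
  Gamma_p phi = r_p,   with   (Gamma_p)_{ij} = gamma(|i - j|),
                       (r_p)_i = gamma(i),   i,j = 1..p.
Substitute the sample gammas (Toeplitz matrix and right-hand side of size 3):
  Gamma_p = [[5.724, 0.3582, 2.8521], [0.3582, 5.724, 0.3582], [2.8521, 0.3582, 5.724]]
  r_p     = [0.3582, 2.8521, 1.3979]
Written out (R1..R3):
  (R1) 5.724 phi_1 + 0.3582 phi_2 + 2.8521 phi_3 = 0.3582
  (R2) 0.3582 phi_1 + 5.724 phi_2 + 0.3582 phi_3 = 2.8521
  (R3) 2.8521 phi_1 + 0.3582 phi_2 + 5.724 phi_3 = 1.3979
Gaussian elimination:
  R2 <- R2 - (0.3582/5.724) R1 = R2 - (0.062579) R1:  5.701584 phi_2 + 0.17972 phi_3 = 2.829684
  R3 <- R3 - (2.8521/5.724) R1 = R3 - (0.49827) R1:  0.17972 phi_2 + 4.302883 phi_3 = 1.21942
  R3 <- R3 - (0.17972/5.701584) R2 = R3 - (0.031521) R2:  4.297218 phi_3 = 1.130225
Back-substitution:
  phi_hat_3 = 1.130225 / 4.297218 = 0.263013
  phi_hat_2 = (2.829684 - (0.17972)(0.263013)) / 5.701584 = 0.488007
  phi_hat_1 = (0.3582 - (0.3582)(0.488007) - (2.8521)(0.263013)) / 5.724 = -0.099012
So phi_hat = [-0.0990, 0.4880, 0.2630].
Therefore phi_hat_3 = 0.2630.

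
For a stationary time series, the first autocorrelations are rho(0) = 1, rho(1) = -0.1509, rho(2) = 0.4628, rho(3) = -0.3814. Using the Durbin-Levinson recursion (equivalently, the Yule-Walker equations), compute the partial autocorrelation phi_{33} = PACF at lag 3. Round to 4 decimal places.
\phi_{33} = -0.3531

The PACF at lag k is phi_{kk}, the last component of the solution
to the Yule-Walker system G_k phi = r_k where
  (G_k)_{ij} = rho(|i - j|), (r_k)_i = rho(i), i,j = 1..k.
Equivalently, Durbin-Levinson gives phi_{kk} iteratively:
  phi_{11} = rho(1)
  phi_{kk} = [rho(k) - sum_{j=1..k-1} phi_{k-1,j} rho(k-j)]
            / [1 - sum_{j=1..k-1} phi_{k-1,j} rho(j)],
  phi_{k,j} = phi_{k-1,j} - phi_{kk} phi_{k-1,k-j},  j = 1..k-1.
Step k = 1:
  phi_11 = rho(1) = -0.1509.
Step k = 2:
  phi_22 = [rho(2) - phi_11 rho(1)] / [1 - phi_11 rho(1)] = [0.4628 - (-0.1509)(-0.1509)] / [1 - (-0.1509)(-0.1509)]
         = 0.44002919 / 0.97722919 = 0.450282.
  Update: phi_21 = phi_11 - phi_22 phi_11 = -0.1509 - (0.450282)(-0.1509) = -0.082952.
Step k = 3:
  phi_33 = [rho(3) - phi_21 rho(2) - phi_22 rho(1)] / [1 - phi_21 rho(1) - phi_22 rho(2)]
    numerator   = -0.3814 - (-0.082952)(0.4628) - (0.450282)(-0.1509) = -0.27506201
    denominator = 1 - (-0.082952)(-0.1509) - (0.450282)(0.4628) = 0.77909175
  phi_33 = -0.27506201 / 0.77909175 = -0.3531.
Therefore phi_{33} = -0.3531.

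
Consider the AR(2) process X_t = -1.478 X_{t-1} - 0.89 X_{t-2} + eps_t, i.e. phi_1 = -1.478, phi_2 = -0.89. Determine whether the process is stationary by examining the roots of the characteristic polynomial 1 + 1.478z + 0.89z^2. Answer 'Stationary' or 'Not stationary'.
\text{Stationary}

The AR(p) characteristic polynomial is P(z) = 1 + 1.478z + 0.89z^2.
Stationarity requires all roots to lie outside the unit circle, i.e. |z| > 1 for every root.
Set 1 + (1.478) z + (0.89) z^2 = 0, i.e. a z^2 + b z + c = 0 with a = 0.89, b = 1.478, c = 1.
Discriminant D = b^2 - 4ac = (1.478)^2 - 4*(0.89)*1 = 2.184484 - (3.56) = -1.375516.
D < 0, so the roots are the complex-conjugate pair z = (-b +/- i sqrt(-D)) / (2a) = -0.8303 +/- 0.6589i.
For a conjugate pair |z|^2 = z * conj(z) = (product of roots) = c/a = 1/(0.89) = 1.123596, so |z| = sqrt(1.123596) = 1.06 for both roots.
Moduli of all roots: 1.0600, 1.0600.
All moduli strictly greater than 1? Yes.
Verdict: Stationary.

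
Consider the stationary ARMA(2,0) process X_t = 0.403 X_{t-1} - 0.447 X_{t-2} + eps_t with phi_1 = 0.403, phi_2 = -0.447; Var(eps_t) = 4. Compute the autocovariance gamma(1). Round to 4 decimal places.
\gamma(1) = 1.5093

Multiply the model equation by X_{t-k} and take expectations. With theta_0 = psi_0 = 1 and psi_j the MA(infinity) weights, this gives
  gamma(k) - sum_i phi_i gamma(k-i) = c_k,
  c_k = sigma^2 * sum_{j=k..q} theta_j psi_{j-k}   (c_k = 0 for k > q),
using gamma(-m) = gamma(m).
Pure AR (q = 0): c_0 = sigma^2 = 4, c_k = 0 for k >= 1.
Equations for k = 0, 1, 2 (AR order 2, c_2 = 0):
  (E0) gamma(0) = phi_1 gamma(1) + phi_2 gamma(2) + c_0
  (E1) gamma(1) = phi_1 gamma(0) + phi_2 gamma(1) + c_1
  (E2) gamma(2) = phi_1 gamma(1) + phi_2 gamma(0)
From (E1): gamma(1) = A gamma(0) + B with
  A = phi_1 / (1 - phi_2) = 0.403 / 1.447 = 0.278507,   B = c_1 / (1 - phi_2) = 0 / 1.447 = 0.
Insert (E2) into (E0): gamma(0) (1 - phi_2^2) = phi_1 (1 + phi_2) gamma(1) + c_0.
  phi_1 (1 + phi_2) = (0.403)(0.553) = 0.222859,   1 - phi_2^2 = 0.800191.
Replace gamma(1) by A gamma(0) + B and collect gamma(0):
  gamma(0) [0.800191 - (0.222859)(0.278507)] = c_0 = 4
  gamma(0) * 0.738123 = 4
  gamma(0) = 4 / 0.738123 = 5.41915.
  gamma(1) = A gamma(0) = (0.278507)(5.41915) = 1.509273.
Therefore gamma(1) = 1.5093 (to 4 decimal places).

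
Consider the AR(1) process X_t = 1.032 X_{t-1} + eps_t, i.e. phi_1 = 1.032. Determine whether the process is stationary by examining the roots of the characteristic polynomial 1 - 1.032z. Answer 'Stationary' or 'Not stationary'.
\text{Not stationary}

The AR(p) characteristic polynomial is P(z) = 1 - 1.032z.
Stationarity requires all roots to lie outside the unit circle, i.e. |z| > 1 for every root.
This is linear in z: 1 + (-1.032) z = 0  =>  z = -1/(-1.032) = 0.968992,  |z| = 0.968992.
Moduli of all roots: 0.9690.
All moduli strictly greater than 1? No.
Verdict: Not stationary.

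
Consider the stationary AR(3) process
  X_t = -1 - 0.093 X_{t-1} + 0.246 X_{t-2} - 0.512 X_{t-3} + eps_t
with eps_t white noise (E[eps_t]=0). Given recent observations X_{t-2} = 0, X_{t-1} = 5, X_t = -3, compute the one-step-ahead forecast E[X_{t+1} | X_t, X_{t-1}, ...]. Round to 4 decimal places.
E[X_{t+1} \mid \mathcal F_t] = 0.5090

For an AR(p) model X_t = c + sum_i phi_i X_{t-i} + eps_t, the
one-step-ahead conditional mean is
  E[X_{t+1} | X_t, ...] = c + sum_i phi_i X_{t+1-i}.
Substitute known values:
  E[X_{t+1} | ...] = -1 + (-0.093) * (-3) + (0.246) * (5) + (-0.512) * (0)
                   = 0.5090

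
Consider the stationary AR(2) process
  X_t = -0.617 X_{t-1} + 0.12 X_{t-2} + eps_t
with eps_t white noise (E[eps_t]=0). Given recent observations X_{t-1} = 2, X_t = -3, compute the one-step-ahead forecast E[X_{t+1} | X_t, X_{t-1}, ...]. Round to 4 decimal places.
E[X_{t+1} \mid \mathcal F_t] = 2.0910

For an AR(p) model X_t = c + sum_i phi_i X_{t-i} + eps_t, the
one-step-ahead conditional mean is
  E[X_{t+1} | X_t, ...] = c + sum_i phi_i X_{t+1-i}.
Substitute known values:
  E[X_{t+1} | ...] = (-0.617) * (-3) + (0.12) * (2)
                   = 2.0910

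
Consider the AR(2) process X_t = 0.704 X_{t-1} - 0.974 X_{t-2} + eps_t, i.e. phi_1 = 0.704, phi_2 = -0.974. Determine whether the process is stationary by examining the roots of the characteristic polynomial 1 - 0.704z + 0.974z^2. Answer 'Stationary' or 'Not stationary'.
\text{Stationary}

The AR(p) characteristic polynomial is P(z) = 1 - 0.704z + 0.974z^2.
Stationarity requires all roots to lie outside the unit circle, i.e. |z| > 1 for every root.
Set 1 + (-0.704) z + (0.974) z^2 = 0, i.e. a z^2 + b z + c = 0 with a = 0.974, b = -0.704, c = 1.
Discriminant D = b^2 - 4ac = (-0.704)^2 - 4*(0.974)*1 = 0.495616 - (3.896) = -3.400384.
D < 0, so the roots are the complex-conjugate pair z = (-b +/- i sqrt(-D)) / (2a) = 0.3614 +/- 0.9466i.
For a conjugate pair |z|^2 = z * conj(z) = (product of roots) = c/a = 1/(0.974) = 1.026694, so |z| = sqrt(1.026694) = 1.0133 for both roots.
Moduli of all roots: 1.0133, 1.0133.
All moduli strictly greater than 1? Yes.
Verdict: Stationary.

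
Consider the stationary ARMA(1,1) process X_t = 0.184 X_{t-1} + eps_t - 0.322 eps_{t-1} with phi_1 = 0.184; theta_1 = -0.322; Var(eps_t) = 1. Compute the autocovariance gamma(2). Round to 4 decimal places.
\gamma(2) = -0.0247

Multiply the model equation by X_{t-k} and take expectations. With theta_0 = psi_0 = 1 and psi_j the MA(infinity) weights, this gives
  gamma(k) - sum_i phi_i gamma(k-i) = c_k,
  c_k = sigma^2 * sum_{j=k..q} theta_j psi_{j-k}   (c_k = 0 for k > q),
using gamma(-m) = gamma(m).
psi-weights needed (psi_j = theta_j + sum_i phi_i psi_{j-i}):
  psi_1 = theta_1 + phi_1 = -0.322 + (0.184) = -0.138
Right-hand sides:
  c_0 = sigma^2 (1 + theta_1 psi_1) = 1 * (1 + (-0.322)(-0.138)) = 1 * 1.044436 = 1.044436
  c_1 = sigma^2 theta_1 = 1 * (-0.322) = -0.322
  c_2 = 0
Equations for k = 0 and k = 1 (AR order 1):
  gamma(0) = phi_1 gamma(1) + c_0
  gamma(1) = phi_1 gamma(0) + c_1
Substituting the second into the first: gamma(0) (1 - phi_1^2) = c_0 + phi_1 c_1, so
  gamma(0) = (c_0 + phi_1 c_1) / (1 - phi_1^2) = (1.044436 + (0.184)(-0.322)) / (1 - (0.184)^2) = 0.985188 / 0.966144 = 1.019711.
  gamma(1) = phi_1 gamma(0) + c_1 = (0.184)(1.019711) + (-0.322) = -0.134373.
For k = 2 (> q): gamma(2) = phi_1 gamma(1) = (0.184)(-0.134373) = -0.024725.
Therefore gamma(2) = -0.0247 (to 4 decimal places).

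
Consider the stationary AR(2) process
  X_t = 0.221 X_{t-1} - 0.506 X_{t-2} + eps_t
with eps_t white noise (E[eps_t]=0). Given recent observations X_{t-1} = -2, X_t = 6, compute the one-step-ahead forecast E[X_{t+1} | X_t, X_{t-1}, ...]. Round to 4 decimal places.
E[X_{t+1} \mid \mathcal F_t] = 2.3380

For an AR(p) model X_t = c + sum_i phi_i X_{t-i} + eps_t, the
one-step-ahead conditional mean is
  E[X_{t+1} | X_t, ...] = c + sum_i phi_i X_{t+1-i}.
Substitute known values:
  E[X_{t+1} | ...] = (0.221) * (6) + (-0.506) * (-2)
                   = 2.3380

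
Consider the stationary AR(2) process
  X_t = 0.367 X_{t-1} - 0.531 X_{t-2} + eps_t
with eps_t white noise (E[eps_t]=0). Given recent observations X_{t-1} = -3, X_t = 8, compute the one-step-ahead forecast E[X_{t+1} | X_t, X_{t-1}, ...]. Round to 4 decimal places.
E[X_{t+1} \mid \mathcal F_t] = 4.5290

For an AR(p) model X_t = c + sum_i phi_i X_{t-i} + eps_t, the
one-step-ahead conditional mean is
  E[X_{t+1} | X_t, ...] = c + sum_i phi_i X_{t+1-i}.
Substitute known values:
  E[X_{t+1} | ...] = (0.367) * (8) + (-0.531) * (-3)
                   = 4.5290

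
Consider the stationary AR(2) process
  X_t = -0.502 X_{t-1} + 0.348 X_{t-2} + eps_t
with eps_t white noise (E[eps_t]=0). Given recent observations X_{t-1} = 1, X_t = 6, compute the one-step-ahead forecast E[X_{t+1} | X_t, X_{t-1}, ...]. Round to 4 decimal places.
E[X_{t+1} \mid \mathcal F_t] = -2.6640

For an AR(p) model X_t = c + sum_i phi_i X_{t-i} + eps_t, the
one-step-ahead conditional mean is
  E[X_{t+1} | X_t, ...] = c + sum_i phi_i X_{t+1-i}.
Substitute known values:
  E[X_{t+1} | ...] = (-0.502) * (6) + (0.348) * (1)
                   = -2.6640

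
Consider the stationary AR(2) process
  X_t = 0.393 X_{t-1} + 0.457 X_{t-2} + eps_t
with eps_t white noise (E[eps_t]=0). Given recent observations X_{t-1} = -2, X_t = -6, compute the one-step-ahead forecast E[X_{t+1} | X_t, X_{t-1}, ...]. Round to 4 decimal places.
E[X_{t+1} \mid \mathcal F_t] = -3.2720

For an AR(p) model X_t = c + sum_i phi_i X_{t-i} + eps_t, the
one-step-ahead conditional mean is
  E[X_{t+1} | X_t, ...] = c + sum_i phi_i X_{t+1-i}.
Substitute known values:
  E[X_{t+1} | ...] = (0.393) * (-6) + (0.457) * (-2)
                   = -3.2720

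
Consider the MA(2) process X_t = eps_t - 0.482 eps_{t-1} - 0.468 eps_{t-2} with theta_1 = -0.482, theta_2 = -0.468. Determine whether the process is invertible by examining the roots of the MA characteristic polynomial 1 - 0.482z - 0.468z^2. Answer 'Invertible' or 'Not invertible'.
\text{Invertible}

The MA(q) characteristic polynomial is P(z) = 1 - 0.482z - 0.468z^2.
Invertibility requires all roots to lie outside the unit circle, i.e. |z| > 1 for every root.
Set 1 + (-0.482) z + (-0.468) z^2 = 0, i.e. a z^2 + b z + c = 0 with a = -0.468, b = -0.482, c = 1.
Discriminant D = b^2 - 4ac = (-0.482)^2 - 4*(-0.468)*1 = 0.232324 - (-1.872) = 2.104324.
D >= 0, so the roots are real: z = (-b +/- sqrt(D)) / (2a) = (0.482 +/- 1.450629) / (-0.936).
  z_1 = (0.482 + 1.450629) / (-0.936) = -2.0648,   |z_1| = 2.0648.
  z_2 = (0.482 - 1.450629) / (-0.936) = 1.0349,   |z_2| = 1.0349.
Moduli of all roots: 2.0648, 1.0349.
All moduli strictly greater than 1? Yes.
Verdict: Invertible.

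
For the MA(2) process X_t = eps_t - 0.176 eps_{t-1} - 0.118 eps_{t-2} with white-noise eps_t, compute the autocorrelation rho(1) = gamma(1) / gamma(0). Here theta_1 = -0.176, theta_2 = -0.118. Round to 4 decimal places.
\rho(1) = -0.1486

For an MA(q) process with theta_0 = 1, the autocovariance is
  gamma(k) = sigma^2 * sum_{i=0..q-k} theta_i * theta_{i+k},
and rho(k) = gamma(k) / gamma(0). Sigma^2 cancels.
  numerator   = (1)*(-0.176) + (-0.176)*(-0.118) = -0.155232.
  denominator = (1)^2 + (-0.176)^2 + (-0.118)^2 = 1.0449.
  rho(1) = -0.155232 / 1.0449 = -0.1486.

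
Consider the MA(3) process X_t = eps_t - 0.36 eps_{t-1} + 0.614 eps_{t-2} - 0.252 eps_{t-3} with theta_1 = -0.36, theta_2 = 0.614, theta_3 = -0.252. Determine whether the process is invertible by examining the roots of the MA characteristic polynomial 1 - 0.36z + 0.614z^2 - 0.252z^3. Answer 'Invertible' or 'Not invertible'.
\text{Invertible}

The MA(q) characteristic polynomial is P(z) = 1 - 0.36z + 0.614z^2 - 0.252z^3.
Invertibility requires all roots to lie outside the unit circle, i.e. |z| > 1 for every root.
Degree 3: look for a simple real root z0 first, then factor out (1 - z/z0) and solve the remaining quadratic.
Testing z0 = 2.5: P(2.5) = 1 + (-0.36)(2.5) + (0.614)(2.5)^2 + (-0.252)(2.5)^3
  = 1 + (-0.9) + (3.8375) + (-3.9375) = 0.  So z_0 = 2.5 is a root, |z_0| = 2.5.
Divide out the factor (1 - 0.4 z) = (1 - z/z0) (since 1/z0 = 0.4):
  P(z) = (1 - 0.4 z)(1 + (0.04) z + (0.63) z^2)
  [check: z-coef 0.04 - (0.4) = -0.36; z^2-coef 0.63 - (0.4)(0.04) = 0.614; z^3-coef -(0.4)(0.63) = -0.252.]
Remaining roots from the quadratic factor 1 + (0.04) z + (0.63) z^2:
  Set 1 + (0.04) z + (0.63) z^2 = 0, i.e. a z^2 + b z + c = 0 with a = 0.63, b = 0.04, c = 1.
  Discriminant D = b^2 - 4ac = (0.04)^2 - 4*(0.63)*1 = 0.0016 - (2.52) = -2.5184.
  D < 0, so the roots are the complex-conjugate pair z = (-b +/- i sqrt(-D)) / (2a) = -0.0317 +/- 1.2595i.
  For a conjugate pair |z|^2 = z * conj(z) = (product of roots) = c/a = 1/(0.63) = 1.587302, so |z| = sqrt(1.587302) = 1.2599 for both roots.
Moduli of all roots: 2.5000, 1.2599, 1.2599.
All moduli strictly greater than 1? Yes.
Verdict: Invertible.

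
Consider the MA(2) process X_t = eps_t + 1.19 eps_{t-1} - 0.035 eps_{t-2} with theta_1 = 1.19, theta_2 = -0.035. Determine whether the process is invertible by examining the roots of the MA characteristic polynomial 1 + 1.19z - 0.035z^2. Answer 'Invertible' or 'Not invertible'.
\text{Not invertible}

The MA(q) characteristic polynomial is P(z) = 1 + 1.19z - 0.035z^2.
Invertibility requires all roots to lie outside the unit circle, i.e. |z| > 1 for every root.
Set 1 + (1.19) z + (-0.035) z^2 = 0, i.e. a z^2 + b z + c = 0 with a = -0.035, b = 1.19, c = 1.
Discriminant D = b^2 - 4ac = (1.19)^2 - 4*(-0.035)*1 = 1.4161 - (-0.14) = 1.5561.
D >= 0, so the roots are real: z = (-b +/- sqrt(D)) / (2a) = (-1.19 +/- 1.247437) / (-0.07).
  z_1 = (-1.19 + 1.247437) / (-0.07) = -0.8205,   |z_1| = 0.8205.
  z_2 = (-1.19 - 1.247437) / (-0.07) = 34.8205,   |z_2| = 34.8205.
Moduli of all roots: 0.8205, 34.8205.
All moduli strictly greater than 1? No.
Verdict: Not invertible.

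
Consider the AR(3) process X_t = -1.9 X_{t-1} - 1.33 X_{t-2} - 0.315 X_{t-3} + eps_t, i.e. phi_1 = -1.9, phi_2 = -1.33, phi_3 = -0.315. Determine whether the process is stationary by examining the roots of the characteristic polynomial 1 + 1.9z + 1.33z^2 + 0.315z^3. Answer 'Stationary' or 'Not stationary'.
\text{Stationary}

The AR(p) characteristic polynomial is P(z) = 1 + 1.9z + 1.33z^2 + 0.315z^3.
Stationarity requires all roots to lie outside the unit circle, i.e. |z| > 1 for every root.
Degree 3: look for a simple real root z0 first, then factor out (1 - z/z0) and solve the remaining quadratic.
Testing z0 = -2: P(-2) = 1 + (1.9)(-2) + (1.33)(-2)^2 + (0.315)(-2)^3
  = 1 + (-3.8) + (5.32) + (-2.52) = 0.  So z_0 = -2 is a root, |z_0| = 2.
Divide out the factor (1 + 0.5 z) = (1 - z/z0) (since 1/z0 = -0.5):
  P(z) = (1 + 0.5 z)(1 + (1.4) z + (0.63) z^2)
  [check: z-coef 1.4 - (-0.5) = 1.9; z^2-coef 0.63 - (-0.5)(1.4) = 1.33; z^3-coef -(-0.5)(0.63) = 0.315.]
Remaining roots from the quadratic factor 1 + (1.4) z + (0.63) z^2:
  Set 1 + (1.4) z + (0.63) z^2 = 0, i.e. a z^2 + b z + c = 0 with a = 0.63, b = 1.4, c = 1.
  Discriminant D = b^2 - 4ac = (1.4)^2 - 4*(0.63)*1 = 1.96 - (2.52) = -0.56.
  D < 0, so the roots are the complex-conjugate pair z = (-b +/- i sqrt(-D)) / (2a) = -1.1111 +/- 0.5939i.
  For a conjugate pair |z|^2 = z * conj(z) = (product of roots) = c/a = 1/(0.63) = 1.587302, so |z| = sqrt(1.587302) = 1.2599 for both roots.
Moduli of all roots: 2.0000, 1.2599, 1.2599.
All moduli strictly greater than 1? Yes.
Verdict: Stationary.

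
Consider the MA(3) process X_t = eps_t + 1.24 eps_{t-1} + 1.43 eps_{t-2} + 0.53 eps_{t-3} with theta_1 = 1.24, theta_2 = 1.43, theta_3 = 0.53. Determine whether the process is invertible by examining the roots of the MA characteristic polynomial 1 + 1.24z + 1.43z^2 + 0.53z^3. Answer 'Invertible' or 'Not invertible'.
\text{Not invertible}

The MA(q) characteristic polynomial is P(z) = 1 + 1.24z + 1.43z^2 + 0.53z^3.
Invertibility requires all roots to lie outside the unit circle, i.e. |z| > 1 for every root.
Degree 3: look for a simple real root z0 first, then factor out (1 - z/z0) and solve the remaining quadratic.
Testing z0 = -2: P(-2) = 1 + (1.24)(-2) + (1.43)(-2)^2 + (0.53)(-2)^3
  = 1 + (-2.48) + (5.72) + (-4.24) = 0.  So z_0 = -2 is a root, |z_0| = 2.
Divide out the factor (1 + 0.5 z) = (1 - z/z0) (since 1/z0 = -0.5):
  P(z) = (1 + 0.5 z)(1 + (0.74) z + (1.06) z^2)
  [check: z-coef 0.74 - (-0.5) = 1.24; z^2-coef 1.06 - (-0.5)(0.74) = 1.43; z^3-coef -(-0.5)(1.06) = 0.53.]
Remaining roots from the quadratic factor 1 + (0.74) z + (1.06) z^2:
  Set 1 + (0.74) z + (1.06) z^2 = 0, i.e. a z^2 + b z + c = 0 with a = 1.06, b = 0.74, c = 1.
  Discriminant D = b^2 - 4ac = (0.74)^2 - 4*(1.06)*1 = 0.5476 - (4.24) = -3.6924.
  D < 0, so the roots are the complex-conjugate pair z = (-b +/- i sqrt(-D)) / (2a) = -0.3491 +/- 0.9064i.
  For a conjugate pair |z|^2 = z * conj(z) = (product of roots) = c/a = 1/(1.06) = 0.943396, so |z| = sqrt(0.943396) = 0.9713 for both roots.
Moduli of all roots: 2.0000, 0.9713, 0.9713.
All moduli strictly greater than 1? No.
Verdict: Not invertible.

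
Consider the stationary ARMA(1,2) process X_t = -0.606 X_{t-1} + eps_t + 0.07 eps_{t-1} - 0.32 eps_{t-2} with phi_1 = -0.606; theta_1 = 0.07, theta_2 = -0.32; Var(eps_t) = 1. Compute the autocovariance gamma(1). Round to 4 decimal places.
\gamma(1) = -0.5386

Multiply the model equation by X_{t-k} and take expectations. With theta_0 = psi_0 = 1 and psi_j the MA(infinity) weights, this gives
  gamma(k) - sum_i phi_i gamma(k-i) = c_k,
  c_k = sigma^2 * sum_{j=k..q} theta_j psi_{j-k}   (c_k = 0 for k > q),
using gamma(-m) = gamma(m).
psi-weights needed (psi_j = theta_j + sum_i phi_i psi_{j-i}):
  psi_1 = theta_1 + phi_1 = 0.07 + (-0.606) = -0.536
  psi_2 = theta_2 + phi_1 psi_1 = -0.32 + (-0.606)(-0.536) = 0.004816
Right-hand sides:
  c_0 = sigma^2 (1 + theta_1 psi_1 + theta_2 psi_2) = 1 * (1 + (0.07)(-0.536) + (-0.32)(0.004816)) = 1 * 0.960939 = 0.960939
  c_1 = sigma^2 (theta_1 + theta_2 psi_1) = 1 * (0.07 + (-0.32)(-0.536)) = 0.24152
  c_2 = sigma^2 theta_2 = 1 * (-0.32) = -0.32
Equations for k = 0 and k = 1 (AR order 1):
  gamma(0) = phi_1 gamma(1) + c_0
  gamma(1) = phi_1 gamma(0) + c_1
Substituting the second into the first: gamma(0) (1 - phi_1^2) = c_0 + phi_1 c_1, so
  gamma(0) = (c_0 + phi_1 c_1) / (1 - phi_1^2) = (0.960939 + (-0.606)(0.24152)) / (1 - (-0.606)^2) = 0.814578 / 0.632764 = 1.287333.
  gamma(1) = phi_1 gamma(0) + c_1 = (-0.606)(1.287333) + (0.24152) = -0.538604.
Therefore gamma(1) = -0.5386 (to 4 decimal places).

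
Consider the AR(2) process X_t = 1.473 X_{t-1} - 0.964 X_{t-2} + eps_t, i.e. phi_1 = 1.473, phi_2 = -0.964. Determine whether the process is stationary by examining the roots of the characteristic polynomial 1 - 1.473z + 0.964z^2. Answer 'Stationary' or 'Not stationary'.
\text{Stationary}

The AR(p) characteristic polynomial is P(z) = 1 - 1.473z + 0.964z^2.
Stationarity requires all roots to lie outside the unit circle, i.e. |z| > 1 for every root.
Set 1 + (-1.473) z + (0.964) z^2 = 0, i.e. a z^2 + b z + c = 0 with a = 0.964, b = -1.473, c = 1.
Discriminant D = b^2 - 4ac = (-1.473)^2 - 4*(0.964)*1 = 2.169729 - (3.856) = -1.686271.
D < 0, so the roots are the complex-conjugate pair z = (-b +/- i sqrt(-D)) / (2a) = 0.764 +/- 0.6735i.
For a conjugate pair |z|^2 = z * conj(z) = (product of roots) = c/a = 1/(0.964) = 1.037344, so |z| = sqrt(1.037344) = 1.0185 for both roots.
Moduli of all roots: 1.0185, 1.0185.
All moduli strictly greater than 1? Yes.
Verdict: Stationary.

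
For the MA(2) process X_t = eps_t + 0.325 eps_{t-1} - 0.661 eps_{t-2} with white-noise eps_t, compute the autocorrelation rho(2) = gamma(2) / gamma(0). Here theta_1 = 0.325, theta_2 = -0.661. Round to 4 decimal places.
\rho(2) = -0.4285

For an MA(q) process with theta_0 = 1, the autocovariance is
  gamma(k) = sigma^2 * sum_{i=0..q-k} theta_i * theta_{i+k},
and rho(k) = gamma(k) / gamma(0). Sigma^2 cancels.
  numerator   = (1)*(-0.661) = -0.661.
  denominator = (1)^2 + (0.325)^2 + (-0.661)^2 = 1.542546.
  rho(2) = -0.661 / 1.542546 = -0.4285.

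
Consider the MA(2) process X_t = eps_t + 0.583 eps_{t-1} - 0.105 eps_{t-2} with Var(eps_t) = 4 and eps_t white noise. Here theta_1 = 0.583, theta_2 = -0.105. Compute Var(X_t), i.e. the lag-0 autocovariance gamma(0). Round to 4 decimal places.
\gamma(0) = 5.4037

For an MA(q) process X_t = eps_t + sum_i theta_i eps_{t-i} with
Var(eps_t) = sigma^2, the variance is
  gamma(0) = sigma^2 * (1 + sum_i theta_i^2).
  sum_i theta_i^2 = (0.583)^2 + (-0.105)^2 = 0.339889 + 0.011025 = 0.350914.
  gamma(0) = 4 * (1 + 0.350914) = 4 * 1.350914 = 5.403656, which rounds to 5.4037.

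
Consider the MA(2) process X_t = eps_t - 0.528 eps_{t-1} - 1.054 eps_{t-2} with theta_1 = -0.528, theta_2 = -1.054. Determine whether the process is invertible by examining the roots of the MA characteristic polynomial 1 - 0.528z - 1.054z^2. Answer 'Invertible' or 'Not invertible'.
\text{Not invertible}

The MA(q) characteristic polynomial is P(z) = 1 - 0.528z - 1.054z^2.
Invertibility requires all roots to lie outside the unit circle, i.e. |z| > 1 for every root.
Set 1 + (-0.528) z + (-1.054) z^2 = 0, i.e. a z^2 + b z + c = 0 with a = -1.054, b = -0.528, c = 1.
Discriminant D = b^2 - 4ac = (-0.528)^2 - 4*(-1.054)*1 = 0.278784 - (-4.216) = 4.494784.
D >= 0, so the roots are real: z = (-b +/- sqrt(D)) / (2a) = (0.528 +/- 2.120091) / (-2.108).
  z_1 = (0.528 + 2.120091) / (-2.108) = -1.2562,   |z_1| = 1.2562.
  z_2 = (0.528 - 2.120091) / (-2.108) = 0.7553,   |z_2| = 0.7553.
Moduli of all roots: 1.2562, 0.7553.
All moduli strictly greater than 1? No.
Verdict: Not invertible.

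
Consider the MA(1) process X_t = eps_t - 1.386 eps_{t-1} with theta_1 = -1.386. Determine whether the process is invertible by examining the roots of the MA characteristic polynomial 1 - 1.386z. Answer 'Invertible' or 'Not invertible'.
\text{Not invertible}

The MA(q) characteristic polynomial is P(z) = 1 - 1.386z.
Invertibility requires all roots to lie outside the unit circle, i.e. |z| > 1 for every root.
This is linear in z: 1 + (-1.386) z = 0  =>  z = -1/(-1.386) = 0.721501,  |z| = 0.721501.
Moduli of all roots: 0.7215.
All moduli strictly greater than 1? No.
Verdict: Not invertible.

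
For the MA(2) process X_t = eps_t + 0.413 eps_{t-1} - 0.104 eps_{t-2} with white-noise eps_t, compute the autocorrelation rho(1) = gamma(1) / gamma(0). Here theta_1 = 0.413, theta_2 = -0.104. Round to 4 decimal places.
\rho(1) = 0.3132

For an MA(q) process with theta_0 = 1, the autocovariance is
  gamma(k) = sigma^2 * sum_{i=0..q-k} theta_i * theta_{i+k},
and rho(k) = gamma(k) / gamma(0). Sigma^2 cancels.
  numerator   = (1)*(0.413) + (0.413)*(-0.104) = 0.370048.
  denominator = (1)^2 + (0.413)^2 + (-0.104)^2 = 1.181385.
  rho(1) = 0.370048 / 1.181385 = 0.3132.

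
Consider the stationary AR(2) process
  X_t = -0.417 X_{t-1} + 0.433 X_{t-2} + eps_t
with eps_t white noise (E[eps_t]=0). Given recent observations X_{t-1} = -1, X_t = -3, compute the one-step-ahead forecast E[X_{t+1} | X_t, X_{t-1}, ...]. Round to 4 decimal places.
E[X_{t+1} \mid \mathcal F_t] = 0.8180

For an AR(p) model X_t = c + sum_i phi_i X_{t-i} + eps_t, the
one-step-ahead conditional mean is
  E[X_{t+1} | X_t, ...] = c + sum_i phi_i X_{t+1-i}.
Substitute known values:
  E[X_{t+1} | ...] = (-0.417) * (-3) + (0.433) * (-1)
                   = 0.8180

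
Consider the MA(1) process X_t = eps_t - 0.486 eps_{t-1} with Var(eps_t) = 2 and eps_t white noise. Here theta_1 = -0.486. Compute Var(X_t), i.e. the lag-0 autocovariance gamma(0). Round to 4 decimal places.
\gamma(0) = 2.4724

For an MA(q) process X_t = eps_t + sum_i theta_i eps_{t-i} with
Var(eps_t) = sigma^2, the variance is
  gamma(0) = sigma^2 * (1 + sum_i theta_i^2).
  sum_i theta_i^2 = (-0.486)^2 = 0.236196.
  gamma(0) = 2 * (1 + 0.236196) = 2 * 1.236196 = 2.472392, which rounds to 2.4724.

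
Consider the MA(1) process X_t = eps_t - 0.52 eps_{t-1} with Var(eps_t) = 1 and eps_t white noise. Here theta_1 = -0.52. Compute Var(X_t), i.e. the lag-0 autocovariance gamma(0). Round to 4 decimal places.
\gamma(0) = 1.2704

For an MA(q) process X_t = eps_t + sum_i theta_i eps_{t-i} with
Var(eps_t) = sigma^2, the variance is
  gamma(0) = sigma^2 * (1 + sum_i theta_i^2).
  sum_i theta_i^2 = (-0.52)^2 = 0.2704.
  gamma(0) = 1 * (1 + 0.2704) = 1 * 1.2704 = 1.2704.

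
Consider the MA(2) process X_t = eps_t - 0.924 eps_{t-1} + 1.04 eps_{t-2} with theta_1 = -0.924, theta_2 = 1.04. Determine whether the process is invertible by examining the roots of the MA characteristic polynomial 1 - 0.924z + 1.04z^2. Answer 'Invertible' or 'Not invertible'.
\text{Not invertible}

The MA(q) characteristic polynomial is P(z) = 1 - 0.924z + 1.04z^2.
Invertibility requires all roots to lie outside the unit circle, i.e. |z| > 1 for every root.
Set 1 + (-0.924) z + (1.04) z^2 = 0, i.e. a z^2 + b z + c = 0 with a = 1.04, b = -0.924, c = 1.
Discriminant D = b^2 - 4ac = (-0.924)^2 - 4*(1.04)*1 = 0.853776 - (4.16) = -3.306224.
D < 0, so the roots are the complex-conjugate pair z = (-b +/- i sqrt(-D)) / (2a) = 0.4442 +/- 0.8742i.
For a conjugate pair |z|^2 = z * conj(z) = (product of roots) = c/a = 1/(1.04) = 0.961538, so |z| = sqrt(0.961538) = 0.9806 for both roots.
Moduli of all roots: 0.9806, 0.9806.
All moduli strictly greater than 1? No.
Verdict: Not invertible.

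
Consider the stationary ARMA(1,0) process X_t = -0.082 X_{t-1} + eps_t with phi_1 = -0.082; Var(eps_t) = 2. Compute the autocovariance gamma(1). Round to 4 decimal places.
\gamma(1) = -0.1651

Multiply the model equation by X_{t-k} and take expectations. With theta_0 = psi_0 = 1 and psi_j the MA(infinity) weights, this gives
  gamma(k) - sum_i phi_i gamma(k-i) = c_k,
  c_k = sigma^2 * sum_{j=k..q} theta_j psi_{j-k}   (c_k = 0 for k > q),
using gamma(-m) = gamma(m).
Pure AR (q = 0): c_0 = sigma^2 = 2, c_k = 0 for k >= 1.
Equations for k = 0 and k = 1 (AR order 1):
  gamma(0) = phi_1 gamma(1) + c_0
  gamma(1) = phi_1 gamma(0) + c_1
Substituting the second into the first: gamma(0) (1 - phi_1^2) = c_0 + phi_1 c_1, so
  gamma(0) = c_0 / (1 - phi_1^2) = 2 / (1 - (-0.082)^2) = 2 / 0.993276 = 2.013539.
  gamma(1) = phi_1 gamma(0) = (-0.082)(2.013539) = -0.16511.
Therefore gamma(1) = -0.1651 (to 4 decimal places).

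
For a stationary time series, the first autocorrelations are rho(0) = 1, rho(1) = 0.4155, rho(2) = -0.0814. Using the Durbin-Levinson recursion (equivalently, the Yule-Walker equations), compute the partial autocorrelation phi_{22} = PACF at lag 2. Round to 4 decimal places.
\phi_{22} = -0.3070

The PACF at lag k is phi_{kk}, the last component of the solution
to the Yule-Walker system G_k phi = r_k where
  (G_k)_{ij} = rho(|i - j|), (r_k)_i = rho(i), i,j = 1..k.
Equivalently, Durbin-Levinson gives phi_{kk} iteratively:
  phi_{11} = rho(1)
  phi_{kk} = [rho(k) - sum_{j=1..k-1} phi_{k-1,j} rho(k-j)]
            / [1 - sum_{j=1..k-1} phi_{k-1,j} rho(j)],
  phi_{k,j} = phi_{k-1,j} - phi_{kk} phi_{k-1,k-j},  j = 1..k-1.
Step k = 1:
  phi_11 = rho(1) = 0.4155.
Step k = 2:
  phi_22 = [rho(2) - phi_11 rho(1)] / [1 - phi_11 rho(1)] = [-0.0814 - (0.4155)(0.4155)] / [1 - (0.4155)(0.4155)]
         = -0.25404025 / 0.82735975 = -0.307.
Therefore phi_{22} = -0.3070.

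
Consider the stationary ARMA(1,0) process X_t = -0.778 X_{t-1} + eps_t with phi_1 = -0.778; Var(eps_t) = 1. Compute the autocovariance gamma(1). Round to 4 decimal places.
\gamma(1) = -1.9710

Multiply the model equation by X_{t-k} and take expectations. With theta_0 = psi_0 = 1 and psi_j the MA(infinity) weights, this gives
  gamma(k) - sum_i phi_i gamma(k-i) = c_k,
  c_k = sigma^2 * sum_{j=k..q} theta_j psi_{j-k}   (c_k = 0 for k > q),
using gamma(-m) = gamma(m).
Pure AR (q = 0): c_0 = sigma^2 = 1, c_k = 0 for k >= 1.
Equations for k = 0 and k = 1 (AR order 1):
  gamma(0) = phi_1 gamma(1) + c_0
  gamma(1) = phi_1 gamma(0) + c_1
Substituting the second into the first: gamma(0) (1 - phi_1^2) = c_0 + phi_1 c_1, so
  gamma(0) = c_0 / (1 - phi_1^2) = 1 / (1 - (-0.778)^2) = 1 / 0.394716 = 2.533467.
  gamma(1) = phi_1 gamma(0) = (-0.778)(2.533467) = -1.971037.
Therefore gamma(1) = -1.9710 (to 4 decimal places).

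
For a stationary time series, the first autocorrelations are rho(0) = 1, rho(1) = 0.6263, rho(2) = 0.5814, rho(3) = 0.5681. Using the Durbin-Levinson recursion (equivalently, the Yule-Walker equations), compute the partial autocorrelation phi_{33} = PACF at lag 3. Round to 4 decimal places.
\phi_{33} = 0.2230

The PACF at lag k is phi_{kk}, the last component of the solution
to the Yule-Walker system G_k phi = r_k where
  (G_k)_{ij} = rho(|i - j|), (r_k)_i = rho(i), i,j = 1..k.
Equivalently, Durbin-Levinson gives phi_{kk} iteratively:
  phi_{11} = rho(1)
  phi_{kk} = [rho(k) - sum_{j=1..k-1} phi_{k-1,j} rho(k-j)]
            / [1 - sum_{j=1..k-1} phi_{k-1,j} rho(j)],
  phi_{k,j} = phi_{k-1,j} - phi_{kk} phi_{k-1,k-j},  j = 1..k-1.
Step k = 1:
  phi_11 = rho(1) = 0.6263.
Step k = 2:
  phi_22 = [rho(2) - phi_11 rho(1)] / [1 - phi_11 rho(1)] = [0.5814 - (0.6263)(0.6263)] / [1 - (0.6263)(0.6263)]
         = 0.18914831 / 0.60774831 = 0.311228.
  Update: phi_21 = phi_11 - phi_22 phi_11 = 0.6263 - (0.311228)(0.6263) = 0.431378.
Step k = 3:
  phi_33 = [rho(3) - phi_21 rho(2) - phi_22 rho(1)] / [1 - phi_21 rho(1) - phi_22 rho(2)]
    numerator   = 0.5681 - (0.431378)(0.5814) - (0.311228)(0.6263) = 0.12237478
    denominator = 1 - (0.431378)(0.6263) - (0.311228)(0.5814) = 0.54888005
  phi_33 = 0.12237478 / 0.54888005 = 0.223.
Therefore phi_{33} = 0.2230.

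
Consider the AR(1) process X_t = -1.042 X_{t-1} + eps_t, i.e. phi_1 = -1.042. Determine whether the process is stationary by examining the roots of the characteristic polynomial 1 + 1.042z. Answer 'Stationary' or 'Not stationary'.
\text{Not stationary}

The AR(p) characteristic polynomial is P(z) = 1 + 1.042z.
Stationarity requires all roots to lie outside the unit circle, i.e. |z| > 1 for every root.
This is linear in z: 1 + (1.042) z = 0  =>  z = -1/(1.042) = -0.959693,  |z| = 0.959693.
Moduli of all roots: 0.9597.
All moduli strictly greater than 1? No.
Verdict: Not stationary.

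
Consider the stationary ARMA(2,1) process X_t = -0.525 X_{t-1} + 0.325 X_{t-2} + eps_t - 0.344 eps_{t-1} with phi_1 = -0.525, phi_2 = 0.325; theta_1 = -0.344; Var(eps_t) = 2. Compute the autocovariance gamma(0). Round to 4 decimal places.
\gamma(0) = 9.3591

Multiply the model equation by X_{t-k} and take expectations. With theta_0 = psi_0 = 1 and psi_j the MA(infinity) weights, this gives
  gamma(k) - sum_i phi_i gamma(k-i) = c_k,
  c_k = sigma^2 * sum_{j=k..q} theta_j psi_{j-k}   (c_k = 0 for k > q),
using gamma(-m) = gamma(m).
psi-weights needed (psi_j = theta_j + sum_i phi_i psi_{j-i}):
  psi_1 = theta_1 + phi_1 = -0.344 + (-0.525) = -0.869
Right-hand sides:
  c_0 = sigma^2 (1 + theta_1 psi_1) = 2 * (1 + (-0.344)(-0.869)) = 2 * 1.298936 = 2.597872
  c_1 = sigma^2 theta_1 = 2 * (-0.344) = -0.688
  c_2 = 0
Equations for k = 0, 1, 2 (AR order 2, c_2 = 0):
  (E0) gamma(0) = phi_1 gamma(1) + phi_2 gamma(2) + c_0
  (E1) gamma(1) = phi_1 gamma(0) + phi_2 gamma(1) + c_1
  (E2) gamma(2) = phi_1 gamma(1) + phi_2 gamma(0)
From (E1): gamma(1) = A gamma(0) + B with
  A = phi_1 / (1 - phi_2) = -0.525 / 0.675 = -0.777778,   B = c_1 / (1 - phi_2) = -0.688 / 0.675 = -1.019259.
Insert (E2) into (E0): gamma(0) (1 - phi_2^2) = phi_1 (1 + phi_2) gamma(1) + c_0.
  phi_1 (1 + phi_2) = (-0.525)(1.325) = -0.695625,   1 - phi_2^2 = 0.894375.
Replace gamma(1) by A gamma(0) + B and collect gamma(0):
  gamma(0) [0.894375 - (-0.695625)(-0.777778)] = (-0.695625)(-1.019259) + 2.597872
  gamma(0) * 0.353333 = 3.306894
  gamma(0) = 3.306894 / 0.353333 = 9.359135.
Therefore gamma(0) = 9.3591 (to 4 decimal places).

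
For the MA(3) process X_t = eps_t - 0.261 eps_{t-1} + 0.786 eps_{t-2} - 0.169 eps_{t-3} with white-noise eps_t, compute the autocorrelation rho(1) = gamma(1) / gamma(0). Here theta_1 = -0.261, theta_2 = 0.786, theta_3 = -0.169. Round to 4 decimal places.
\rho(1) = -0.3494

For an MA(q) process with theta_0 = 1, the autocovariance is
  gamma(k) = sigma^2 * sum_{i=0..q-k} theta_i * theta_{i+k},
and rho(k) = gamma(k) / gamma(0). Sigma^2 cancels.
  numerator   = (1)*(-0.261) + (-0.261)*(0.786) + (0.786)*(-0.169) = -0.59898.
  denominator = (1)^2 + (-0.261)^2 + (0.786)^2 + (-0.169)^2 = 1.714478.
  rho(1) = -0.59898 / 1.714478 = -0.3494.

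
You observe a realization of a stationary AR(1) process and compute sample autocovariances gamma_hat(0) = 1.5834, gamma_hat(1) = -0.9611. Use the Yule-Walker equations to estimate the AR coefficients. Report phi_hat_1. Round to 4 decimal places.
\hat\phi_{1} = -0.6070

The Yule-Walker equations for an AR(p) process read, in matrix form,
  Gamma_p phi = r_p,   with   (Gamma_p)_{ij} = gamma(|i - j|),
                       (r_p)_i = gamma(i),   i,j = 1..p.
Substitute the sample gammas (Toeplitz matrix and right-hand side of size 1):
  Gamma_p = [[1.5834]]
  r_p     = [-0.9611]
With p = 1 this is the single equation gamma(0) phi_1 = gamma(1):
  phi_hat_1 = gamma(1) / gamma(0) = -0.9611 / 1.5834 = -0.6070.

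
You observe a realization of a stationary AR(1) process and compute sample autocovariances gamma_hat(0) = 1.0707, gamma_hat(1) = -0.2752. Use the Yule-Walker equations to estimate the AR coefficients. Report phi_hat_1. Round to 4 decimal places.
\hat\phi_{1} = -0.2570

The Yule-Walker equations for an AR(p) process read, in matrix form,
  Gamma_p phi = r_p,   with   (Gamma_p)_{ij} = gamma(|i - j|),
                       (r_p)_i = gamma(i),   i,j = 1..p.
Substitute the sample gammas (Toeplitz matrix and right-hand side of size 1):
  Gamma_p = [[1.0707]]
  r_p     = [-0.2752]
With p = 1 this is the single equation gamma(0) phi_1 = gamma(1):
  phi_hat_1 = gamma(1) / gamma(0) = -0.2752 / 1.0707 = -0.2570.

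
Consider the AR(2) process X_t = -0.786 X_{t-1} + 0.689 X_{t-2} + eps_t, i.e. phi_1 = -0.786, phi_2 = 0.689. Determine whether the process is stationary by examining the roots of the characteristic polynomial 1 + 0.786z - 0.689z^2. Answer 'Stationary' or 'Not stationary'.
\text{Not stationary}

The AR(p) characteristic polynomial is P(z) = 1 + 0.786z - 0.689z^2.
Stationarity requires all roots to lie outside the unit circle, i.e. |z| > 1 for every root.
Set 1 + (0.786) z + (-0.689) z^2 = 0, i.e. a z^2 + b z + c = 0 with a = -0.689, b = 0.786, c = 1.
Discriminant D = b^2 - 4ac = (0.786)^2 - 4*(-0.689)*1 = 0.617796 - (-2.756) = 3.373796.
D >= 0, so the roots are real: z = (-b +/- sqrt(D)) / (2a) = (-0.786 +/- 1.83679) / (-1.378).
  z_1 = (-0.786 + 1.83679) / (-1.378) = -0.7625,   |z_1| = 0.7625.
  z_2 = (-0.786 - 1.83679) / (-1.378) = 1.9033,   |z_2| = 1.9033.
Moduli of all roots: 0.7625, 1.9033.
All moduli strictly greater than 1? No.
Verdict: Not stationary.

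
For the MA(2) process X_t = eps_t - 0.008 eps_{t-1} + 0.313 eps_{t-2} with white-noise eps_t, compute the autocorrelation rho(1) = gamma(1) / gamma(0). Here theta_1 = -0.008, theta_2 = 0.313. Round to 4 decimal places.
\rho(1) = -0.0096

For an MA(q) process with theta_0 = 1, the autocovariance is
  gamma(k) = sigma^2 * sum_{i=0..q-k} theta_i * theta_{i+k},
and rho(k) = gamma(k) / gamma(0). Sigma^2 cancels.
  numerator   = (1)*(-0.008) + (-0.008)*(0.313) = -0.010504.
  denominator = (1)^2 + (-0.008)^2 + (0.313)^2 = 1.098033.
  rho(1) = -0.010504 / 1.098033 = -0.0096.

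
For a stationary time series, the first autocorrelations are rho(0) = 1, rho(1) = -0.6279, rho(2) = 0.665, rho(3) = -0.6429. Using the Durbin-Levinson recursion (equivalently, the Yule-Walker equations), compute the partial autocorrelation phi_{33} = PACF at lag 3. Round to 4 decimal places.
\phi_{33} = -0.2709

The PACF at lag k is phi_{kk}, the last component of the solution
to the Yule-Walker system G_k phi = r_k where
  (G_k)_{ij} = rho(|i - j|), (r_k)_i = rho(i), i,j = 1..k.
Equivalently, Durbin-Levinson gives phi_{kk} iteratively:
  phi_{11} = rho(1)
  phi_{kk} = [rho(k) - sum_{j=1..k-1} phi_{k-1,j} rho(k-j)]
            / [1 - sum_{j=1..k-1} phi_{k-1,j} rho(j)],
  phi_{k,j} = phi_{k-1,j} - phi_{kk} phi_{k-1,k-j},  j = 1..k-1.
Step k = 1:
  phi_11 = rho(1) = -0.6279.
Step k = 2:
  phi_22 = [rho(2) - phi_11 rho(1)] / [1 - phi_11 rho(1)] = [0.665 - (-0.6279)(-0.6279)] / [1 - (-0.6279)(-0.6279)]
         = 0.27074159 / 0.60574159 = 0.446959.
  Update: phi_21 = phi_11 - phi_22 phi_11 = -0.6279 - (0.446959)(-0.6279) = -0.347255.
Step k = 3:
  phi_33 = [rho(3) - phi_21 rho(2) - phi_22 rho(1)] / [1 - phi_21 rho(1) - phi_22 rho(2)]
    numerator   = -0.6429 - (-0.347255)(0.665) - (0.446959)(-0.6279) = -0.13133026
    denominator = 1 - (-0.347255)(-0.6279) - (0.446959)(0.665) = 0.48473123
  phi_33 = -0.13133026 / 0.48473123 = -0.2709.
Therefore phi_{33} = -0.2709.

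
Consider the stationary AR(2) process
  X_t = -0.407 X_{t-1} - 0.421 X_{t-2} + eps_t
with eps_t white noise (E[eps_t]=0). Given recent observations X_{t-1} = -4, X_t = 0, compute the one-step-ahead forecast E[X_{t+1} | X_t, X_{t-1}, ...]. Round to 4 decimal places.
E[X_{t+1} \mid \mathcal F_t] = 1.6840

For an AR(p) model X_t = c + sum_i phi_i X_{t-i} + eps_t, the
one-step-ahead conditional mean is
  E[X_{t+1} | X_t, ...] = c + sum_i phi_i X_{t+1-i}.
Substitute known values:
  E[X_{t+1} | ...] = (-0.407) * (0) + (-0.421) * (-4)
                   = 1.6840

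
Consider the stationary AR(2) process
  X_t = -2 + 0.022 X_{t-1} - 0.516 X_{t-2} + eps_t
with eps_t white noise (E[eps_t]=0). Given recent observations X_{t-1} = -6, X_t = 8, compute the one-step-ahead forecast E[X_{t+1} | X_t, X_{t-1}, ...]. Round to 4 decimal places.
E[X_{t+1} \mid \mathcal F_t] = 1.2720

For an AR(p) model X_t = c + sum_i phi_i X_{t-i} + eps_t, the
one-step-ahead conditional mean is
  E[X_{t+1} | X_t, ...] = c + sum_i phi_i X_{t+1-i}.
Substitute known values:
  E[X_{t+1} | ...] = -2 + (0.022) * (8) + (-0.516) * (-6)
                   = 1.2720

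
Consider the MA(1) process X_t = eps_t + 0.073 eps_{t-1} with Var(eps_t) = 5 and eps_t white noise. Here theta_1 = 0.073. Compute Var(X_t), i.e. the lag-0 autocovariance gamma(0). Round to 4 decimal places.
\gamma(0) = 5.0266

For an MA(q) process X_t = eps_t + sum_i theta_i eps_{t-i} with
Var(eps_t) = sigma^2, the variance is
  gamma(0) = sigma^2 * (1 + sum_i theta_i^2).
  sum_i theta_i^2 = (0.073)^2 = 0.005329.
  gamma(0) = 5 * (1 + 0.005329) = 5 * 1.005329 = 5.026645, which rounds to 5.0266.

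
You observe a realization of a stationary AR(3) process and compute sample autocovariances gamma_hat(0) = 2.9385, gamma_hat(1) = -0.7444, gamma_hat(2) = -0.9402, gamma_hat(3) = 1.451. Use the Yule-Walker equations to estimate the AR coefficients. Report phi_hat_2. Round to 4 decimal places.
\hat\phi_{2} = -0.2840

The Yule-Walker equations for an AR(p) process read, in matrix form,
  Gamma_p phi = r_p,   with   (Gamma_p)_{ij} = gamma(|i - j|),
                       (r_p)_i = gamma(i),   i,j = 1..p.
Substitute the sample gammas (Toeplitz matrix and right-hand side of size 3):
  Gamma_p = [[2.9385, -0.7444, -0.9402], [-0.7444, 2.9385, -0.7444], [-0.9402, -0.7444, 2.9385]]
  r_p     = [-0.7444, -0.9402, 1.451]
Written out (R1..R3):
  (R1) 2.9385 phi_1 - 0.7444 phi_2 - 0.9402 phi_3 = -0.7444
  (R2) -0.7444 phi_1 + 2.9385 phi_2 - 0.7444 phi_3 = -0.9402
  (R3) -0.9402 phi_1 - 0.7444 phi_2 + 2.9385 phi_3 = 1.451
Gaussian elimination:
  R2 <- R2 - (-0.7444/2.9385) R1 = R2 - (-0.253327) R1:  2.749924 phi_2 - 0.982578 phi_3 = -1.128776
  R3 <- R3 - (-0.9402/2.9385) R1 = R3 - (-0.319959) R1:  -0.982578 phi_2 + 2.637674 phi_3 = 1.212822
  R3 <- R3 - (-0.982578/2.749924) R2 = R3 - (-0.357311) R2:  2.286589 phi_3 = 0.809498
Back-substitution:
  phi_hat_3 = 0.809498 / 2.286589 = 0.35402
  phi_hat_2 = (-1.128776 - (-0.982578)(0.35402)) / 2.749924 = -0.28398
  phi_hat_1 = (-0.7444 - (-0.7444)(-0.28398) - (-0.9402)(0.35402)) / 2.9385 = -0.211994
So phi_hat = [-0.2120, -0.2840, 0.3540].
Therefore phi_hat_2 = -0.2840.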